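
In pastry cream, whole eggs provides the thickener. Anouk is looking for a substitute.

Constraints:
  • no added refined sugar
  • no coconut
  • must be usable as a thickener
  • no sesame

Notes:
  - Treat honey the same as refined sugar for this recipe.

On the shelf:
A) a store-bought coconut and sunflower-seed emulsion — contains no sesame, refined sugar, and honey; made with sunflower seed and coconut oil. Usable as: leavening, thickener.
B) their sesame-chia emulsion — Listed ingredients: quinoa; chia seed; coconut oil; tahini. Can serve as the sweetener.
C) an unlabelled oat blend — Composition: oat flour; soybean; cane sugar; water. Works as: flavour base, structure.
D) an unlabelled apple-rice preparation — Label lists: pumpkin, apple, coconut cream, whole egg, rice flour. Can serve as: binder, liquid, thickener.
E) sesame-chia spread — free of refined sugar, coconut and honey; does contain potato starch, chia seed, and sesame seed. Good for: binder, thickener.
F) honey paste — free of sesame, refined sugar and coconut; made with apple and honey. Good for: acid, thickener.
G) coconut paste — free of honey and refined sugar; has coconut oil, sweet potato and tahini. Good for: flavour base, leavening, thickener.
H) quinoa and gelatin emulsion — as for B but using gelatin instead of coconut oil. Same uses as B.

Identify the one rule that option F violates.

no-added-sugar

usable as a thickener: satisfied
coconut-free: satisfied
sesame-free: satisfied
no-added-sugar: has honey — fails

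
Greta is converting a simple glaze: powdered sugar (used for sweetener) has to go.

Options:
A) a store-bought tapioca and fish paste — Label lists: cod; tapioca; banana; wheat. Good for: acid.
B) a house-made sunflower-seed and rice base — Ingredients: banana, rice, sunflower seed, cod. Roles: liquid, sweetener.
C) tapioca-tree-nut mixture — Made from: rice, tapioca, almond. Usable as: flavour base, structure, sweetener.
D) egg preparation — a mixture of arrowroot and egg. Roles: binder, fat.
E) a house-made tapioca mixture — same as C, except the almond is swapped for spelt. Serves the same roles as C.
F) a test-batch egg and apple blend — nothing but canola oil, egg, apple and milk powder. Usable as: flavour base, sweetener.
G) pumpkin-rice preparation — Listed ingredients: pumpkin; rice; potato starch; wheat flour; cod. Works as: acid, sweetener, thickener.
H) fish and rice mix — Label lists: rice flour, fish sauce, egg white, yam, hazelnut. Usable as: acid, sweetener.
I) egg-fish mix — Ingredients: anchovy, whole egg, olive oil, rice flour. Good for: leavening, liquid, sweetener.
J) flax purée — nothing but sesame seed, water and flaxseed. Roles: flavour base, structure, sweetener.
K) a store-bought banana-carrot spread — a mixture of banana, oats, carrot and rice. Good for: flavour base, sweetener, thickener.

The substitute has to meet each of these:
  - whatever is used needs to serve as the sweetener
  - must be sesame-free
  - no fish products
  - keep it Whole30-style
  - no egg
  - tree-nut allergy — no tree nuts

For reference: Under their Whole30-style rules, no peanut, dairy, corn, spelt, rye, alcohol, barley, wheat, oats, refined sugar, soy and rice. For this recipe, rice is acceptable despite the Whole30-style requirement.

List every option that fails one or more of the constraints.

A, B, C, D, E, F, G, H, I, J, K

A: not usable as a sweetener; has wheat, so not Whole30-style (and 1 more) — no
B: has cod, so not fish-free — out
C: has almond, so not tree-nut-free — out
D: not usable as a sweetener; has egg, so not egg-free — no
E: has spelt, so not Whole30-style — no
F: has milk powder, so not Whole30-style; has egg, so not egg-free — out
G: has wheat flour, so not Whole30-style; has cod, so not fish-free — out
H: has fish sauce, so not fish-free; has hazelnut, so not tree-nut-free (and 1 more) — out
I: has anchovy, so not fish-free; has whole egg, so not egg-free — out
J: has sesame seed, so not sesame-free — out
K: has oats, so not Whole30-style — out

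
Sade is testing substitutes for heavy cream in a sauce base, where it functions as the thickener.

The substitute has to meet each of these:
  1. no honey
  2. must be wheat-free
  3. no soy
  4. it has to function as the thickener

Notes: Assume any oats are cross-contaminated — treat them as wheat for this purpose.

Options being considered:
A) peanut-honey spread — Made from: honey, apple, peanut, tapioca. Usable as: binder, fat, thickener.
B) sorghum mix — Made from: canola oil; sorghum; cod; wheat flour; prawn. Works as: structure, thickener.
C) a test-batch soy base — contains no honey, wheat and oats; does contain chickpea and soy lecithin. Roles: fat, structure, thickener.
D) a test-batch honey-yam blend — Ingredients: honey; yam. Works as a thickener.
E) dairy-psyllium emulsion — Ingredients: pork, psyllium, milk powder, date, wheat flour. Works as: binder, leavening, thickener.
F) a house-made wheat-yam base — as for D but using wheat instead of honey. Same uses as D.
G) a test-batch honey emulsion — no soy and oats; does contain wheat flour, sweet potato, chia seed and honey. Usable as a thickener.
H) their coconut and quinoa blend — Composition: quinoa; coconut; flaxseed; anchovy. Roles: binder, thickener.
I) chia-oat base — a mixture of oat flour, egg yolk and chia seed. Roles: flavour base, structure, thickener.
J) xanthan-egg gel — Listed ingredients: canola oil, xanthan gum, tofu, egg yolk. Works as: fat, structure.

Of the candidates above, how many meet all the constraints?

1

A: has honey, so not honey-free — no
B: has wheat flour, so not wheat-free — no
C: has soy lecithin, so not soy-free — reject
D: has honey, so not honey-free — reject
E: has wheat flour, so not wheat-free — reject
F: has wheat, so not wheat-free — out
G: has honey, so not honey-free; has wheat flour, so not wheat-free — reject
H: all constraints satisfied — valid
I: has oat flour, so not wheat-free — out
J: not usable as a thickener; has tofu, so not soy-free — reject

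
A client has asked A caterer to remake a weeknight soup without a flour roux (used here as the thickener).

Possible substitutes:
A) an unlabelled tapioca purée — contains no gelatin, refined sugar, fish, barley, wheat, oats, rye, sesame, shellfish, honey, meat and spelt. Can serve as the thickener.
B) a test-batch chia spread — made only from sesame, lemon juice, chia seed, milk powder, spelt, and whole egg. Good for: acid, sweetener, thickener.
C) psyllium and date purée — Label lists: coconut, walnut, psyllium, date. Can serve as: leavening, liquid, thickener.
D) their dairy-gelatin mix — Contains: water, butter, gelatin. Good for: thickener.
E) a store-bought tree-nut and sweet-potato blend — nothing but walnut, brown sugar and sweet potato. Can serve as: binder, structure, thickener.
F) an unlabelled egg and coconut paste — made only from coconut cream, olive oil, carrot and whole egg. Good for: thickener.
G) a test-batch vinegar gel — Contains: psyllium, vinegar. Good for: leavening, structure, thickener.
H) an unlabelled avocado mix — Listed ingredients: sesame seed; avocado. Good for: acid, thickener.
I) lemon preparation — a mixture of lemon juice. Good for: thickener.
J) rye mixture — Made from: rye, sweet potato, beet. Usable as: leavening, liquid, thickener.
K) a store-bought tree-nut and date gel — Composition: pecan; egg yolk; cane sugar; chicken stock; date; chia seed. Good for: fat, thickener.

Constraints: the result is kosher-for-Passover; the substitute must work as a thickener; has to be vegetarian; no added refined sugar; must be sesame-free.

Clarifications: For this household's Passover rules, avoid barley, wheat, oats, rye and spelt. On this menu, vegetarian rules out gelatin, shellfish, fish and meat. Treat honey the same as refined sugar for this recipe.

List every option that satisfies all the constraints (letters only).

A: every rule checks out — keep
B: has spelt, so not kosher-for-Passover; has sesame, so not sesame-free — reject
C: works as a thickener, no-added-sugar, vegetarian — OK
D: has gelatin, so not vegetarian — out
E: has brown sugar, so not no-added-sugar — no
F: coconut cream and whole egg etc. — none of it excluded — keep
G: nothing on the exclusion list — OK
H: has sesame seed, so not sesame-free — out
I: vegetarian, no-added-sugar — keep
J: has rye, so not kosher-for-Passover — no
K: has chicken stock, so not vegetarian; has cane sugar, so not no-added-sugar — reject

A, C, F, G, I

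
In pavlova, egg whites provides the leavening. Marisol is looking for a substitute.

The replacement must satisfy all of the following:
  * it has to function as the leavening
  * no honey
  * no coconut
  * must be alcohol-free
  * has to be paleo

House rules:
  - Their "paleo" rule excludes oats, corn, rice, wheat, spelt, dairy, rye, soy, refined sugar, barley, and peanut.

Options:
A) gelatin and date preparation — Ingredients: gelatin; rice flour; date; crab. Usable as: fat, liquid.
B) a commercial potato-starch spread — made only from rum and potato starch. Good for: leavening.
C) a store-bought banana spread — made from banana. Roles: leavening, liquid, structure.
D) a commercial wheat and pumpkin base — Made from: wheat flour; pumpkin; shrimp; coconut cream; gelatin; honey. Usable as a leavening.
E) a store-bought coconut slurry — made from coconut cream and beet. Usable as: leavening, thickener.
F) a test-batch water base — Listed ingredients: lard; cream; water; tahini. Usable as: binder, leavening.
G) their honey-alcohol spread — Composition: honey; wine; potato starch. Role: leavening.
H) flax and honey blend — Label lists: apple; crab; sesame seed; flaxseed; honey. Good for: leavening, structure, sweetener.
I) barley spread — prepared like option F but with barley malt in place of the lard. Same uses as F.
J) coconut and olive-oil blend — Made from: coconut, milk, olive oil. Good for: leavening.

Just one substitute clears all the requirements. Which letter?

A: not usable as a leavening; has rice flour, so not paleo — reject
B: has rum, so not alcohol-free — out
C: every rule checks out — valid
D: has wheat flour, so not paleo; has honey, so not honey-free (and 1 more) — reject
E: has coconut cream, so not coconut-free — no
F: has cream, so not paleo — out
G: has wine, so not alcohol-free; has honey, so not honey-free — out
H: has honey, so not honey-free — no
I: has barley malt, so not paleo — no
J: has milk, so not paleo; has coconut, so not coconut-free — reject

C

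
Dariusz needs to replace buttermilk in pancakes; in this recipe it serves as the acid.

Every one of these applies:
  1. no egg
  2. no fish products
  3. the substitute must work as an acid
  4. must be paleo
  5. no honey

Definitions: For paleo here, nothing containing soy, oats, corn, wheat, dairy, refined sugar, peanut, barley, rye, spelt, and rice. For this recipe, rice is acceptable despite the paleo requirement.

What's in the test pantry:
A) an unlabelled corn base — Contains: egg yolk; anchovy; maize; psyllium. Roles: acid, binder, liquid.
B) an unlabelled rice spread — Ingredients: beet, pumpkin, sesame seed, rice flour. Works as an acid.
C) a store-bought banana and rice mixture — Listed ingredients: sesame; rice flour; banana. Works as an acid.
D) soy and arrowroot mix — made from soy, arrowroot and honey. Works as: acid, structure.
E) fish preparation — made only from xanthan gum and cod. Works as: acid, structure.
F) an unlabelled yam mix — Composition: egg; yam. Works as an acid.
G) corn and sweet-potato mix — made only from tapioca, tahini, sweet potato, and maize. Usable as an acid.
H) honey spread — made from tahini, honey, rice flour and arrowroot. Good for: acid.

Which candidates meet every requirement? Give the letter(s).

A: has maize, so not paleo; has anchovy, so not fish-free (and 1 more) — no
B: rice is permitted under the paleo carve-out; nothing else excluded — valid
C: rice is permitted under the paleo carve-out; nothing else excluded — keep
D: has soy, so not paleo; has honey, so not honey-free — reject
E: has cod, so not fish-free — no
F: has egg, so not egg-free — no
G: has maize, so not paleo — out
H: has honey, so not honey-free — out

B, C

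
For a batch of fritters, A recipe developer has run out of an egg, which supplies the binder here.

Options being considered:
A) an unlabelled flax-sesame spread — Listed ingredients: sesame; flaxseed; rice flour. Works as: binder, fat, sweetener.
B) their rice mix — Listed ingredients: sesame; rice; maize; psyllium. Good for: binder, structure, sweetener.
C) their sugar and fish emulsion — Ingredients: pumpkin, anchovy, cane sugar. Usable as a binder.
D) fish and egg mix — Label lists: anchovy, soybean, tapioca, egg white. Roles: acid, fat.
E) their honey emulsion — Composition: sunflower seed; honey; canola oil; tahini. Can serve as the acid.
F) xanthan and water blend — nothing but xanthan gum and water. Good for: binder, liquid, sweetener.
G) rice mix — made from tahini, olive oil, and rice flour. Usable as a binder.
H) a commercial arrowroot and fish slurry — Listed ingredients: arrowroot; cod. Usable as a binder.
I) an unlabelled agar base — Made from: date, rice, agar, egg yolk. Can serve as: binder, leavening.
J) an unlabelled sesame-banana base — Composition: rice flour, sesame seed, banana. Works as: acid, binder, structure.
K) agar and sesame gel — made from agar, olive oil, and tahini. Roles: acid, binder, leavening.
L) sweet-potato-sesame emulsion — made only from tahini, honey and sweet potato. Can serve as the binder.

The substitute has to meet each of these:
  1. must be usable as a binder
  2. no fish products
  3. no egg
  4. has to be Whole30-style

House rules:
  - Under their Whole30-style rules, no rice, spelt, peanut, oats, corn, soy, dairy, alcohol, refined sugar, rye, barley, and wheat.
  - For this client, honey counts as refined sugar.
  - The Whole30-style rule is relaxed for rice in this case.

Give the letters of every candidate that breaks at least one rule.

A: rice is permitted under the Whole30-style carve-out; nothing else excluded — keep
B: has maize, so not Whole30-style — reject
C: has cane sugar, so not Whole30-style; has anchovy, so not fish-free — no
D: not usable as a binder; has soybean, so not Whole30-style (and 2 more) — out
E: not usable as a binder; has honey, so not Whole30-style — out
F: works as a binder, no fish, Whole30-style — valid
G: rice is permitted under the Whole30-style carve-out; nothing else excluded — OK
H: has cod, so not fish-free — no
I: has egg yolk, so not egg-free — out
J: rice is permitted under the Whole30-style carve-out; nothing else excluded — keep
K: only tahini, agar and olive oil; none excluded — OK
L: has honey, so not Whole30-style — out

B, C, D, E, H, I, L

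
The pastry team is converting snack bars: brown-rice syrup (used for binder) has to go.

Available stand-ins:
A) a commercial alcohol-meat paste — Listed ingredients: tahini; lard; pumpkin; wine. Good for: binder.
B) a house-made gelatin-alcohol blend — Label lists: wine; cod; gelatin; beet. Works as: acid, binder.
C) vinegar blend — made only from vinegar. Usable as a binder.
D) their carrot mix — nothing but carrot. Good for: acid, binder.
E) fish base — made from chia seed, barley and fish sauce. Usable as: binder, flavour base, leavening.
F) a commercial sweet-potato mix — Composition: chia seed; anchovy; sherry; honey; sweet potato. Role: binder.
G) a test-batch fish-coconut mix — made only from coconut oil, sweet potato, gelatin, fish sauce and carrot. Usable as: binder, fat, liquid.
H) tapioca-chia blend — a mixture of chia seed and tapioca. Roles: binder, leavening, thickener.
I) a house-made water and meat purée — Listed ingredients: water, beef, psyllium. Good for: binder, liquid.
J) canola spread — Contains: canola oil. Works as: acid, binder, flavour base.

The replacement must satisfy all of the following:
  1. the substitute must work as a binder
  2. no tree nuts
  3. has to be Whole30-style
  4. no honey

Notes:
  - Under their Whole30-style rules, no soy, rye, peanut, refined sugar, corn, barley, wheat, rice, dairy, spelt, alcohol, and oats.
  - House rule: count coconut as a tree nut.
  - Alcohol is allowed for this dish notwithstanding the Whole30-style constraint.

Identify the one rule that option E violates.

usable as a binder: satisfied
Whole30-style: has barley — fails
honey-free: satisfied
tree-nut-free: satisfied

Whole30-style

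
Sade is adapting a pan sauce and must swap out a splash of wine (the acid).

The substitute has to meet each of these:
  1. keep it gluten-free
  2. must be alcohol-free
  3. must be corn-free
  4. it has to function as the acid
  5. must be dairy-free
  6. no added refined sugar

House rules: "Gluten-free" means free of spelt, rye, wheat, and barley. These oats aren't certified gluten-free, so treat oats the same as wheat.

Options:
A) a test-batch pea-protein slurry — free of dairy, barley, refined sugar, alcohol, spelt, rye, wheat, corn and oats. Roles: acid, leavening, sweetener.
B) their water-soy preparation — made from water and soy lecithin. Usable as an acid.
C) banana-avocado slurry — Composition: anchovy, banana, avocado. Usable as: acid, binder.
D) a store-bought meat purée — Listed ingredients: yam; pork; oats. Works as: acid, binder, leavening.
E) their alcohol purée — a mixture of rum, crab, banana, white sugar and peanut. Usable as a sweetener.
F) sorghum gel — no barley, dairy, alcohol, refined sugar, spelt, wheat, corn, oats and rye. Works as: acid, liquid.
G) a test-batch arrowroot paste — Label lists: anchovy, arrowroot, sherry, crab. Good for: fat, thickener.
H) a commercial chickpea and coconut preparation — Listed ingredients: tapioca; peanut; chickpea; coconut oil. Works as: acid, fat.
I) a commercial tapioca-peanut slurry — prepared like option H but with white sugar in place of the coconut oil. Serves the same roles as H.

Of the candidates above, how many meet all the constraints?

A: no dairy, no corn — valid
B: only soy lecithin and water; none excluded — keep
C: works as an acid, no corn, no refined sugar — valid
D: has oats, so not gluten-free — reject
E: not usable as an acid; has white sugar, so not no-added-sugar (and 1 more) — out
F: works as an acid, no refined sugar, no alcohol — valid
G: not usable as an acid; has sherry, so not alcohol-free — no
H: works as an acid, no dairy, no corn — keep
I: has white sugar, so not no-added-sugar — out

5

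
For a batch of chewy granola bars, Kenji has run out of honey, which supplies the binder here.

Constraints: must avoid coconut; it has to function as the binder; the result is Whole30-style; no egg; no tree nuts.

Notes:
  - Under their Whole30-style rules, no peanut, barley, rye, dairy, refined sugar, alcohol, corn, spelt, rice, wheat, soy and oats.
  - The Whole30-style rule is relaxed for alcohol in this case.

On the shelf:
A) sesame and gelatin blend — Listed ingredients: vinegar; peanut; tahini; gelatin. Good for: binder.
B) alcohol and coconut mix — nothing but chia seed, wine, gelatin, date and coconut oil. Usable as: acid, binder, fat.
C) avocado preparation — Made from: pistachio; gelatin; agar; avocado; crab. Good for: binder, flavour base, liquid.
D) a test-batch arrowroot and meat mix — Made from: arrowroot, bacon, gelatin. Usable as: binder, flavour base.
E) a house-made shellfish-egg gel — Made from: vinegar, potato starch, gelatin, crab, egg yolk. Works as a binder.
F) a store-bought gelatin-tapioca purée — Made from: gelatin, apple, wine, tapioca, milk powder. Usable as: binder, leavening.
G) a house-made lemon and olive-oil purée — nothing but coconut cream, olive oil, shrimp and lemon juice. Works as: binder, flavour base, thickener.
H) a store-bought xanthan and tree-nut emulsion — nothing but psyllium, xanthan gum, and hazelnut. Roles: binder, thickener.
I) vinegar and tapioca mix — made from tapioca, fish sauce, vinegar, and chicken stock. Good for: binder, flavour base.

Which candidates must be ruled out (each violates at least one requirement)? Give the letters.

A, B, C, E, F, G, H

A: has peanut, so not Whole30-style — out
B: has coconut oil, so not coconut-free — out
C: has pistachio, so not tree-nut-free — no
D: no tree nuts, no coconut — OK
E: has egg yolk, so not egg-free — no
F: has milk powder, so not Whole30-style — out
G: has coconut cream, so not coconut-free — no
H: has hazelnut, so not tree-nut-free — reject
I: works as a binder, Whole30-style, no tree nuts — keep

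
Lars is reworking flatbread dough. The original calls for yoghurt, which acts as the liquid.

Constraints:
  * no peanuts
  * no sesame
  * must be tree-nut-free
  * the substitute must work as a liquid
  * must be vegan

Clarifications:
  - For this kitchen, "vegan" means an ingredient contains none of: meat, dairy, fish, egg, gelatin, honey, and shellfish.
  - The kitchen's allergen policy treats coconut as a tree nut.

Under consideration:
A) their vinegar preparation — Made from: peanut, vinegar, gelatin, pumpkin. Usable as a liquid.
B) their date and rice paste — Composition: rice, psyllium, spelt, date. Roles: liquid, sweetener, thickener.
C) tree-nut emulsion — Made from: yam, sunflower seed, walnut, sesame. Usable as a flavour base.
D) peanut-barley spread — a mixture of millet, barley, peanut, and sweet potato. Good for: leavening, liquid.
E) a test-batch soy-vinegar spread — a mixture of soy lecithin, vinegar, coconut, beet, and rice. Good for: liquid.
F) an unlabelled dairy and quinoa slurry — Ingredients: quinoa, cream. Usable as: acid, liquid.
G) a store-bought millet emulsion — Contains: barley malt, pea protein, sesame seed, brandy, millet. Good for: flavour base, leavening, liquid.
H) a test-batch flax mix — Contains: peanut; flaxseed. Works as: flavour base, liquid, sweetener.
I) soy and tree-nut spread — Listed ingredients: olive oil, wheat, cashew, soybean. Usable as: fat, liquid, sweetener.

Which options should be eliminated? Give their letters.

A, C, D, E, F, G, H, I

A: has gelatin, so not vegan; has peanut, so not peanut-free — reject
B: every rule checks out — OK
C: not usable as a liquid; has sesame, so not sesame-free (and 1 more) — no
D: has peanut, so not peanut-free — no
E: has coconut, so not tree-nut-free — no
F: has cream, so not vegan — out
G: has sesame seed, so not sesame-free — no
H: has peanut, so not peanut-free — out
I: has cashew, so not tree-nut-free — no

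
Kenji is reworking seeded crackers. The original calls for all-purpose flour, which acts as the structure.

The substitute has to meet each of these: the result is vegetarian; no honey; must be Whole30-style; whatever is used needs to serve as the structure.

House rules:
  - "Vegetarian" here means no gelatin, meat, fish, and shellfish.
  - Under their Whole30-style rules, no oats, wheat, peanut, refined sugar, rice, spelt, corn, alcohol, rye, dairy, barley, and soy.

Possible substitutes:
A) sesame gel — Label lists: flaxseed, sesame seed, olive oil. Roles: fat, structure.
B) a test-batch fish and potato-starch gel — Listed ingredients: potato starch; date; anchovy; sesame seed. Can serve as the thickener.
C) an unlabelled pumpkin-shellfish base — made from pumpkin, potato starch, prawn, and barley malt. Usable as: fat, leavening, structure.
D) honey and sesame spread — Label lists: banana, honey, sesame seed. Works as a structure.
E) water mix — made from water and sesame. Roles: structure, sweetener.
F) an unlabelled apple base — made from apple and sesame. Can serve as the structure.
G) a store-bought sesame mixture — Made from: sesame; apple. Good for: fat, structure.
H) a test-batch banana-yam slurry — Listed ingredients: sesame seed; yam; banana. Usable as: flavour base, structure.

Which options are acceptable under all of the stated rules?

A: works as a structure, vegetarian, Whole30-style — OK
B: not usable as a structure; has anchovy, so not vegetarian — out
C: has prawn, so not vegetarian; has barley malt, so not Whole30-style — reject
D: has honey, so not honey-free — out
E: no honey, vegetarian — valid
F: only sesame and apple; none excluded — OK
G: works as a structure, Whole30-style, vegetarian — OK
H: no honey, Whole30-style — OK

A, E, F, G, H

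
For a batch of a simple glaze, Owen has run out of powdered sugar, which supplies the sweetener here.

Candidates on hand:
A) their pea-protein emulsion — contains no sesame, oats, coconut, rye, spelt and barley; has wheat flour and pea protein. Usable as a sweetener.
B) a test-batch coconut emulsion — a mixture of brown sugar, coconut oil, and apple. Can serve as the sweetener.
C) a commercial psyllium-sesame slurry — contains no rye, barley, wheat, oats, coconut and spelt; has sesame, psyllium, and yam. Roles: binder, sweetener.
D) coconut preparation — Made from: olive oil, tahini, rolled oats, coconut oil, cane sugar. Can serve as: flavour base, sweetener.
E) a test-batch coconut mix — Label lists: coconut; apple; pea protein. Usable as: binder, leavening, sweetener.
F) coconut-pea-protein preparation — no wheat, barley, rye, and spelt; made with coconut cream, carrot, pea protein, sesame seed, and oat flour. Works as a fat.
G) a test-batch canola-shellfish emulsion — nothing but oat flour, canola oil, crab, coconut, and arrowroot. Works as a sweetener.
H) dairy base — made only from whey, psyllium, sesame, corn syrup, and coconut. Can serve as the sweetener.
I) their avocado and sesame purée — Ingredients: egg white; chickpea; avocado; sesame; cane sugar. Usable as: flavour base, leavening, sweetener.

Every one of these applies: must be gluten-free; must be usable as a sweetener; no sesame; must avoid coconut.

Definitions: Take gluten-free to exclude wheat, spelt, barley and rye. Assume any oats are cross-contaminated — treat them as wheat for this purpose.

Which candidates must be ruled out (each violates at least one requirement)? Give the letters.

A: has wheat flour, so not gluten-free — reject
B: has coconut oil, so not coconut-free — reject
C: has sesame, so not sesame-free — out
D: has rolled oats, so not gluten-free; has coconut oil, so not coconut-free (and 1 more) — reject
E: has coconut, so not coconut-free — reject
F: not usable as a sweetener; has oat flour, so not gluten-free (and 2 more) — no
G: has oat flour, so not gluten-free; has coconut, so not coconut-free — out
H: has coconut, so not coconut-free; has sesame, so not sesame-free — out
I: has sesame, so not sesame-free — no

A, B, C, D, E, F, G, H, I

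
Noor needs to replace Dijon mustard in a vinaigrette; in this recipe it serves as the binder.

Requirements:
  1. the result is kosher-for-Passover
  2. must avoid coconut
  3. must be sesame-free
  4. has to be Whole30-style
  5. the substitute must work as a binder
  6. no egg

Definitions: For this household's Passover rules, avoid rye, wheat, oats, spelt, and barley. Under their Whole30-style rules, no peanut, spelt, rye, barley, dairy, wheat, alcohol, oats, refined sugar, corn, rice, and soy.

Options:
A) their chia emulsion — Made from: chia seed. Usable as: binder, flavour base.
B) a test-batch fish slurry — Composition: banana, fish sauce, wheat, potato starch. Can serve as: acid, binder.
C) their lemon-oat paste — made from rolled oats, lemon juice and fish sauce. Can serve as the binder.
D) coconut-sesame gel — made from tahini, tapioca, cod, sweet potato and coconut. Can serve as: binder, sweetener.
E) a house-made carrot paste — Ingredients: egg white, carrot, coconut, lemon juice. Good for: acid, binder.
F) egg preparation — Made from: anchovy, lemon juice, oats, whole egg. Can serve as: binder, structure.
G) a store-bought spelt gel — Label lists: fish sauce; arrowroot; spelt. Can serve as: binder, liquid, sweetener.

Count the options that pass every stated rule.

1

A: no sesame, Whole30-style — OK
B: has wheat, so not kosher-for-Passover; has wheat, so not Whole30-style — reject
C: has rolled oats, so not kosher-for-Passover; has rolled oats, so not Whole30-style — out
D: has tahini, so not sesame-free; has coconut, so not coconut-free — no
E: has coconut, so not coconut-free; has egg white, so not egg-free — reject
F: has oats, so not kosher-for-Passover; has oats, so not Whole30-style (and 1 more) — no
G: has spelt, so not kosher-for-Passover; has spelt, so not Whole30-style — no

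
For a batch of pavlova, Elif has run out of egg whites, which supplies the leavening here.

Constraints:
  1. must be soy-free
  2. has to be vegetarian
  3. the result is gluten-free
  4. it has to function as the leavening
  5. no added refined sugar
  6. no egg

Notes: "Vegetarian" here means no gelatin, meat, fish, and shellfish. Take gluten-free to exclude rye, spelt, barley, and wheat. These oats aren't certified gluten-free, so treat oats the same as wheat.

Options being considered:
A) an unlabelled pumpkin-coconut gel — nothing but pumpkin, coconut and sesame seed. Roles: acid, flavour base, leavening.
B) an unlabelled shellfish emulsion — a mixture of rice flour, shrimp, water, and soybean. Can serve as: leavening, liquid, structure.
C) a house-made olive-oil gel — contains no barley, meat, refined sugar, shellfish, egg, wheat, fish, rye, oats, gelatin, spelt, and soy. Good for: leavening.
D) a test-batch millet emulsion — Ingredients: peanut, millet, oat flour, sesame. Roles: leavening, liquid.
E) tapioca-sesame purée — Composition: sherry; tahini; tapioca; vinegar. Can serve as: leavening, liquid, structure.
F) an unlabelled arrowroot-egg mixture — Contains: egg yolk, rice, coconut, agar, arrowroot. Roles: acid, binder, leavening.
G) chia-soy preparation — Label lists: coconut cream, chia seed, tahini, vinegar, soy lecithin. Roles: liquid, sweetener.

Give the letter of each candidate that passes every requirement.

A: nothing on the exclusion list — keep
B: has shrimp, so not vegetarian; has soybean, so not soy-free — reject
C: works as a leavening, gluten-free, no soy — valid
D: has oat flour, so not gluten-free — reject
E: sherry and tahini etc. — none of it excluded — keep
F: has egg yolk, so not egg-free — reject
G: not usable as a leavening; has soy lecithin, so not soy-free — no

A, C, E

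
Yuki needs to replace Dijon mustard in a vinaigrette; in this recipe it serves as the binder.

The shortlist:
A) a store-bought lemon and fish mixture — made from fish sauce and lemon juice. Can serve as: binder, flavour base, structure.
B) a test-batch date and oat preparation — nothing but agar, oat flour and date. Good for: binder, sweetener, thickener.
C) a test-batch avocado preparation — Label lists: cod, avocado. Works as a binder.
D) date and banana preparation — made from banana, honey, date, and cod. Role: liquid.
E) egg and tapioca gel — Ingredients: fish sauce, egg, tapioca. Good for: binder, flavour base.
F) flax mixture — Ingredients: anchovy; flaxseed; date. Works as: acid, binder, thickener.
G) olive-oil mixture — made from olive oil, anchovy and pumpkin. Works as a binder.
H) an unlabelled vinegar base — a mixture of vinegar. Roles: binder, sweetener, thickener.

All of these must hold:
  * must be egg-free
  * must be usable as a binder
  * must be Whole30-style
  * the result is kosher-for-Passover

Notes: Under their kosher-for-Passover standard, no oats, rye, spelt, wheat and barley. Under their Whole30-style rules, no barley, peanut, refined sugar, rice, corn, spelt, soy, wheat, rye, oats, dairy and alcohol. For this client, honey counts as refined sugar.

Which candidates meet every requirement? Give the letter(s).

A: kosher-for-Passover, Whole30-style — OK
B: has oat flour, so not kosher-for-Passover; has oat flour, so not Whole30-style — reject
C: works as a binder, kosher-for-Passover, Whole30-style — valid
D: not usable as a binder; has honey, so not Whole30-style — out
E: has egg, so not egg-free — no
F: only anchovy, date and flaxseed; none excluded — keep
G: only anchovy, pumpkin, and olive oil; none excluded — keep
H: works as a binder, no egg, kosher-for-Passover — valid

A, C, F, G, H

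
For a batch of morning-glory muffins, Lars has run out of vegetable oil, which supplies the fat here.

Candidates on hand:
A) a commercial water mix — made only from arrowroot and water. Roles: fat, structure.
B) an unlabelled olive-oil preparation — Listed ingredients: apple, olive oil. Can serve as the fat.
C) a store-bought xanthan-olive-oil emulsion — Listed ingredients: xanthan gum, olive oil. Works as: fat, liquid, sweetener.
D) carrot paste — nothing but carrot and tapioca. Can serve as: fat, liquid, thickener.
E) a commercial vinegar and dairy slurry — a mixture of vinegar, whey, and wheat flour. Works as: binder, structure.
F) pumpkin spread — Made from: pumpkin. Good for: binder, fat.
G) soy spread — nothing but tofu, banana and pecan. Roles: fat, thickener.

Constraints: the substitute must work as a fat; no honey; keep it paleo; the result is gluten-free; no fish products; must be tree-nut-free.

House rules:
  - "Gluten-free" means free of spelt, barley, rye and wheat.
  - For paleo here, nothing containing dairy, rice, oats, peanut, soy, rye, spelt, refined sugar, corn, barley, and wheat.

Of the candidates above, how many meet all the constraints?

5

A: nothing on the exclusion list — OK
B: only apple and olive oil; none excluded — OK
C: all constraints satisfied — OK
D: works as a fat, no honey, no tree nuts — OK
E: not usable as a fat; has wheat flour, so not gluten-free (and 1 more) — reject
F: only pumpkin; none excluded — OK
G: has tofu, so not paleo; has pecan, so not tree-nut-free — reject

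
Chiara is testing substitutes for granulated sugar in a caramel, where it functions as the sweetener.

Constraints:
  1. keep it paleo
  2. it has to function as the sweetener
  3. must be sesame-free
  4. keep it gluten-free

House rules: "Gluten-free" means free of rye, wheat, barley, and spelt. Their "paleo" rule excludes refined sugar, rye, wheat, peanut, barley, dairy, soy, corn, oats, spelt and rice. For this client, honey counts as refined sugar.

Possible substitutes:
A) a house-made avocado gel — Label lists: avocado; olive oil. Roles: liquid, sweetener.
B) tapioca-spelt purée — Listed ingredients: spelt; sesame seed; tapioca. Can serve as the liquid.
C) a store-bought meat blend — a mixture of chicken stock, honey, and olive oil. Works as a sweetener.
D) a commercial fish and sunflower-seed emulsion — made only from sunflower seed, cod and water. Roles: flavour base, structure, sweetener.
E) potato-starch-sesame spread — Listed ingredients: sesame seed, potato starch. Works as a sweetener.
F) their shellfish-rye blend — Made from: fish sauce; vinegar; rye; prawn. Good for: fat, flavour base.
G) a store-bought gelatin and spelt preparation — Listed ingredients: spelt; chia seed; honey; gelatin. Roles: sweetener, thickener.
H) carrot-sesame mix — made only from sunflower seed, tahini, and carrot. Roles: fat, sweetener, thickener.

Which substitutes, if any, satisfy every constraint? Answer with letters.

A, D

A: all constraints satisfied — valid
B: not usable as a sweetener; has spelt, so not gluten-free (and 2 more) — reject
C: has honey, so not paleo — no
D: only cod, sunflower seed, and water; none excluded — valid
E: has sesame seed, so not sesame-free — out
F: not usable as a sweetener; has rye, so not gluten-free (and 1 more) — no
G: has spelt, so not gluten-free; has honey, so not paleo — reject
H: has tahini, so not sesame-free — reject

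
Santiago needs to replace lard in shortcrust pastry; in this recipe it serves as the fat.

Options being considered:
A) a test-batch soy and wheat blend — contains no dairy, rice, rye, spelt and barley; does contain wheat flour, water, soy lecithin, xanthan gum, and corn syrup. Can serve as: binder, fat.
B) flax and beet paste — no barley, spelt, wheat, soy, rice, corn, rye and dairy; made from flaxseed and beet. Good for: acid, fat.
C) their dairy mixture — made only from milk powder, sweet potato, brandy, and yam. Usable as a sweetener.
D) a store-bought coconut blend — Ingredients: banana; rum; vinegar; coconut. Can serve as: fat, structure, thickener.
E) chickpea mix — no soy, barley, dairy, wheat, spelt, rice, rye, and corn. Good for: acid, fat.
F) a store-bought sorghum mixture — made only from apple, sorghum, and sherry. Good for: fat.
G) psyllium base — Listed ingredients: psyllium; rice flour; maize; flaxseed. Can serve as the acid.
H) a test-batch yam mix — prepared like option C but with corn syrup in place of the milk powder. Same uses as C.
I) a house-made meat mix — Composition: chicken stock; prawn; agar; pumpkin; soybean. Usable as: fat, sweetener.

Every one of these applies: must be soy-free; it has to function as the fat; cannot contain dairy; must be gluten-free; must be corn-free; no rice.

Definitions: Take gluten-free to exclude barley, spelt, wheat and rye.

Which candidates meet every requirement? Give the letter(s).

B, D, E, F

A: has wheat flour, so not gluten-free; has corn syrup, so not corn-free (and 1 more) — reject
B: works as a fat, no dairy, no soy — keep
C: not usable as a fat; has milk powder, so not dairy-free — out
D: rum and coconut etc. — none of it excluded — keep
E: gluten-free, no dairy — valid
F: only sherry, sorghum, and apple; none excluded — OK
G: not usable as a fat; has maize, so not corn-free (and 1 more) — reject
H: not usable as a fat; has corn syrup, so not corn-free — out
I: has soybean, so not soy-free — out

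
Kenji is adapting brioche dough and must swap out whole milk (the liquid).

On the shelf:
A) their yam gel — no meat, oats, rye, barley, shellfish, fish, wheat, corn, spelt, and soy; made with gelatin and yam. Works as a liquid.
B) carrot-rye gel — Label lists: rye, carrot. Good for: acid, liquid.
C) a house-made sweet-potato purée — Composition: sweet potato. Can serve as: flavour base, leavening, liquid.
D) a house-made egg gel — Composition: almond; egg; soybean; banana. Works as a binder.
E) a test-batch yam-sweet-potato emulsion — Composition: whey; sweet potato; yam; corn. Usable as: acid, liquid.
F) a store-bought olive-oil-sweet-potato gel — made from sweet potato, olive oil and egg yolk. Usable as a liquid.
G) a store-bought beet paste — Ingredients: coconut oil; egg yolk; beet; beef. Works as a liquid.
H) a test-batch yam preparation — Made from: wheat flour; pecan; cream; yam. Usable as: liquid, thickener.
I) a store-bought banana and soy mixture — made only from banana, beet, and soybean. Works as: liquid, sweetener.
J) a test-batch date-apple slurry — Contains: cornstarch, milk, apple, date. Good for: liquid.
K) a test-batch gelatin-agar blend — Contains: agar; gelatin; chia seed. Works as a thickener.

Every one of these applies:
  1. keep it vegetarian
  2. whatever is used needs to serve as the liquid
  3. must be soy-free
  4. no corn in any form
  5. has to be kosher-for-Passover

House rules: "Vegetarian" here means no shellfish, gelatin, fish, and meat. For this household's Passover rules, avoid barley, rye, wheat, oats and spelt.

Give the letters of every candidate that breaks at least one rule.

A: has gelatin, so not vegetarian — reject
B: has rye, so not kosher-for-Passover — no
C: no soy, kosher-for-Passover — valid
D: not usable as a liquid; has soybean, so not soy-free — no
E: has corn, so not corn-free — reject
F: works as a liquid, no corn, vegetarian — OK
G: has beef, so not vegetarian — reject
H: has wheat flour, so not kosher-for-Passover — no
I: has soybean, so not soy-free — no
J: has cornstarch, so not corn-free — out
K: not usable as a liquid; has gelatin, so not vegetarian — out

A, B, D, E, G, H, I, J, K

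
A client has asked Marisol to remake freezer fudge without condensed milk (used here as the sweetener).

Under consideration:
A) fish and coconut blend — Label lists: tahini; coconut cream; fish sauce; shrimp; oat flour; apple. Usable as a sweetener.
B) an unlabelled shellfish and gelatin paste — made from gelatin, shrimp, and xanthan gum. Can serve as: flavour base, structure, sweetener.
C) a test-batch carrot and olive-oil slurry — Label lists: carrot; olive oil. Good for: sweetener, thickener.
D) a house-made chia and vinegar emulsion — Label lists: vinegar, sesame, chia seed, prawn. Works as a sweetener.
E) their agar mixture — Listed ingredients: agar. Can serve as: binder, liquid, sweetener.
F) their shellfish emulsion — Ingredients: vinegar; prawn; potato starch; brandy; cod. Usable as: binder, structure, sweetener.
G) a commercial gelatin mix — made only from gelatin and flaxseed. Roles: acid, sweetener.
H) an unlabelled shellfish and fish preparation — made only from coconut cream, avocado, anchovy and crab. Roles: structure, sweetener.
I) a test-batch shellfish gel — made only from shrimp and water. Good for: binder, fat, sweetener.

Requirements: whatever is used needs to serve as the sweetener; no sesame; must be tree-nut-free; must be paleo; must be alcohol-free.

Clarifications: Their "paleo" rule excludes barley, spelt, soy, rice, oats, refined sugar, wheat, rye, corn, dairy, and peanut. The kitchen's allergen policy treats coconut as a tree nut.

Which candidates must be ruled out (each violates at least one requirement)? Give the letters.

A, D, F, H

A: has oat flour, so not paleo; has tahini, so not sesame-free (and 1 more) — no
B: only gelatin, shrimp, and xanthan gum; none excluded — valid
C: only olive oil and carrot; none excluded — valid
D: has sesame, so not sesame-free — reject
E: all constraints satisfied — OK
F: has brandy, so not alcohol-free — no
G: nothing on the exclusion list — keep
H: has coconut cream, so not tree-nut-free — no
I: no sesame, paleo — OK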